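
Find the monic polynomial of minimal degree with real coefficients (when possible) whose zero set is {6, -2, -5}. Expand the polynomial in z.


The polynomial is p(z) = ∏_{α ∈ S} (z − α), where S = {6, -2, -5}.
Expanding the product yields: p(z) = z^3 + z^2 -32·z -60.
The resulting polynomial has degree 3 and real coefficients as required.

p(z) = z^3 + z^2 -32·z -60.


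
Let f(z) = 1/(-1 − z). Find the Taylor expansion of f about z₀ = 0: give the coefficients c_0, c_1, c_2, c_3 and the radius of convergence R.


Let w = z − z₀, so z = z₀ + w.
Then -1 − z = -1 − (z₀ + w) = (-1 − z₀) − w = -1 − w.
f(z) = 1/(-1 − w) = (1/(-1)) · 1/(1 − w/(-1)) = Σ_{n≥0} w^n / (-1)^(n+1).
So c_n = 1/(-1)^(n+1):
  c_0 = 1/(-1)^1 = -1.
  c_1 = 1/(-1)^2 = 1.
  c_2 = 1/(-1)^3 = -1.
  c_3 = 1/(-1)^4 = 1.
The series is valid for |w/d| < 1, i.e. |z − z₀| < |d|.
Radius of convergence: R = |-1 − z₀| = |-1| = 1 (distance from z₀ to the singularity z = -1).

c_0 = -1, c_1 = 1, c_2 = -1, c_3 = 1; R = 1.


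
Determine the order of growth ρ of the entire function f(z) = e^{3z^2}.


|e^{3z^2}| = e^{Re(3·z^2) + 0} ≤ e^{3|z|^2 + 0} = e^{3r^2 + 0} on |z| = r, so ρ ≤ 2. Choosing z on |z|=r so that 3·z^2 is real positive (always possible by picking arg z appropriately) gives |f(z)| = e^{3r^2 + 0}, matching the bound. The additive constant 0 does not affect log log M(r) ~ 2·log r. Hence ρ = 2.
Therefore ρ = 2.

Order ρ = 2.


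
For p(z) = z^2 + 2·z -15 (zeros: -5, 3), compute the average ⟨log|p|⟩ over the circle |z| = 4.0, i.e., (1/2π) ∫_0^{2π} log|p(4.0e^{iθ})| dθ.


Zeros: -5, 3; r = 4.0.
Inside |z| < r: 3. Outside (|z| ≥ r): -5.
p(0) = -15, so log|p(0)| = log(15) = 2.7081.
Apply Jensen: I(r) = log|p(0)| + Σ_k log(r/|z_k|), summed over zeros inside |z| < r.
  log(r/|z_k|) for z_k = 3: log(4.0/3) = 0.2877
  Outside zeros (-5) contribute nothing to the Jensen sum.
Sum over inside zeros: 0.2877.
I(r) = log|p(0)| + (inside sum) = 2.7081 + 0.2877 = 2.9957.
Note: since some zeros are outside |z| ≤ r, the simplified n·log(r) form does NOT apply — only the inside zeros contribute.

I(r) ≈ 2.9957.


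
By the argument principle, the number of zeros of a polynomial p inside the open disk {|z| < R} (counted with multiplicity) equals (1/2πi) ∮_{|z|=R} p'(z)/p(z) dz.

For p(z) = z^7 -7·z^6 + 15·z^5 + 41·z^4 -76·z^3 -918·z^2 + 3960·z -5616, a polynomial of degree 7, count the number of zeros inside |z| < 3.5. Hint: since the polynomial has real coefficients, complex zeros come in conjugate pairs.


The zeros of p are: (-3 + 2i), (-3 - 2i), (3 + 3i), (3 - 3i), (2 + 2i), (2 - 2i), 3.
Their magnitudes are: 3.606, 3.606, 4.243, 4.243, 2.828, 2.828, 3.
Zeros with |z| < R = 3.5: (2 + 2i), (2 - 2i), 3.
Count = 3.
By the argument principle, (1/2πi) ∮_{|z|=R} p'(z)/p(z) dz equals exactly this count.

Number of zeros inside |z| < 3.5: 3.


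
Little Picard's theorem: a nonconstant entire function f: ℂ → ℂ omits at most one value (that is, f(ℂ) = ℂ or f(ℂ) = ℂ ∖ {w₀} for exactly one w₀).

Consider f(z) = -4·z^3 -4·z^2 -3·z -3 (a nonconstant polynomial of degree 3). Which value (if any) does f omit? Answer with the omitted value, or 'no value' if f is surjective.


Little Picard bounds the complement of f(ℂ) to at most one point.
For every w ∈ ℂ, the equation p(z) − w = 0 is a nonconstant polynomial in z and hence has at least one root by the fundamental theorem of algebra. So p is surjective onto ℂ, omitting no value.

Omitted value: no value.


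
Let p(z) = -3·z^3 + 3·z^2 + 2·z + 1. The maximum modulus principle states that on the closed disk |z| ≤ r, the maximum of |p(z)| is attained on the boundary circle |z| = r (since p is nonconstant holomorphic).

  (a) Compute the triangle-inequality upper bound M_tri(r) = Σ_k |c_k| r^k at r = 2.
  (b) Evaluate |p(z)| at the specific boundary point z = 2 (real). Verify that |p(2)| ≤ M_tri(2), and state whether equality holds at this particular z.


Coefficients: c_0 = 1, c_1 = 2, c_2 = 3, c_3 = -3. Radius r = 2.
Part (a). Triangle bound: M_tri(r) = Σ_k |c_k| r^k
  = |1|·2^0 + |2|·2^1 + |3|·2^2 + |-3|·2^3
  = 1 + 4 + 12 + 24 = 41.
This bounds M(r) := max_{|z|=r} |p(z)| from above; equality holds iff all terms c_k z^k can be made to align in phase at a single z on |z|=r.
Part (b). At z = 2 (real, on the circle |z| = r):
  p(2) = (1)·2^0 + (2)·2^1 + (3)·2^2 + (-3)·2^3 = -7.
  |p(2)| = 7.
Check: |p(2)| = 7 ≤ 41 = M_tri(2). ✓ Equality does not hold at z = 2 (the coefficients have mixed signs, so the terms do not all align in phase there).

M_tri(2) = 41; |p(2)| = 7; equality at z=2: no.


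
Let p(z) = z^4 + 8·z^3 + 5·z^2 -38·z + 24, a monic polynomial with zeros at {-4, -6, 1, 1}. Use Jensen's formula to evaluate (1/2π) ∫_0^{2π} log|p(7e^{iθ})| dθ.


Zeros: -6, -4, 1, 1; r = 7.
Inside |z| < r: -6, -4, 1, 1. Outside (|z| ≥ r): ∅.
p(0) = 24, so log|p(0)| = log(24) = 3.1781.
Apply Jensen: I(r) = log|p(0)| + Σ_k log(r/|z_k|), summed over zeros inside |z| < r.
  log(r/|z_k|) for z_k = -4: log(7/4) = 0.5596
  log(r/|z_k|) for z_k = -6: log(7/6) = 0.1542
  log(r/|z_k|) for z_k = 1: log(7/1) = 1.9459
  log(r/|z_k|) for z_k = 1: log(7/1) = 1.9459
Sum over inside zeros: 4.6056.
I(r) = log|p(0)| + (inside sum) = 3.1781 + 4.6056 = 7.7836.
Closed form (all zeros inside, monic): I(r) = n·log(r) = 4·log(7) = 7.7836. ✓

I(r) ≈ 7.7836.


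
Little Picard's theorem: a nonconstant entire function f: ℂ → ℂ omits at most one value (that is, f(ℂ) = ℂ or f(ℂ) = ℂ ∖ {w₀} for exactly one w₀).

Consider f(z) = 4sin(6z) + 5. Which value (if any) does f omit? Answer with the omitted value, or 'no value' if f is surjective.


Little Picard bounds the complement of f(ℂ) to at most one point.
sin is entire and surjective onto ℂ: for every w ∈ ℂ, sin(ζ) = w has a solution ζ ∈ ℂ (e.g., via the complex inverse arcsin). With ζ = 6z this gives z = ζ/(6). Then 4·sin(6z) takes every value in 4·ℂ = ℂ, and adding 5 is a bijection of ℂ. So f is surjective and omits no value. (Note: only on the real line is sin bounded by [−1, 1].)

Omitted value: no value.


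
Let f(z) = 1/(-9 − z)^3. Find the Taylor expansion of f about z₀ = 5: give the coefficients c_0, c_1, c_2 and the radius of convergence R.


Let w = z − z₀, so z = z₀ + w.
Then -9 − z = -9 − (z₀ + w) = (-9 − z₀) − w = -14 − w.
f(z) = 1/(-14 − w)^3 = (1/(-14)^3) · (1 − w/(-14))^{−3}.
By the binomial series (1−u)^{−3} = Σ_{n≥0} C(n+2, 2) u^n for |u|<1, with u = w/(-14):
  c_n = C(n+2, 2) / (-14)^(n+3).
  c_0 = 1/(-14)^3 = -1/2744.
  c_1 = 3/(-14)^4 = 3/38416.
  c_2 = 6/(-14)^5 = -3/268912.
The series is valid for |w/d| < 1, i.e. |z − z₀| < |d|.
Radius of convergence: R = |-9 − z₀| = |-14| = 14 (distance from z₀ to the singularity z = -9).

c_0 = -1/2744, c_1 = 3/38416, c_2 = -3/268912; R = 14.


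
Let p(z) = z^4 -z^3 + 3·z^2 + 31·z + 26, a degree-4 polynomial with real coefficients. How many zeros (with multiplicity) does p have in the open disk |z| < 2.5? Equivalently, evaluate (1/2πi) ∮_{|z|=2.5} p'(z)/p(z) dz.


The zeros of p are: -1, (2 + 3i), (2 - 3i), -2.
Their magnitudes are: 1, 3.606, 3.606, 2.
Zeros with |z| < R = 2.5: -1, -2.
Count = 2.
By the argument principle, (1/2πi) ∮_{|z|=R} p'(z)/p(z) dz equals exactly this count.

Number of zeros inside |z| < 2.5: 2.


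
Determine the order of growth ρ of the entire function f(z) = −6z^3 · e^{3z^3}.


M(r) = max_{|z|=r} |-6|·|z|^3·|e^{3z^3}| = 6·r^3 · e^{3r^3} (the factors attain their maxima compatibly on |z|=r). Then log M(r) = log 6 + 3·log r + 3r^3, dominated by the last term, so log log M(r) ~ 3·log r. The polynomial factor -6z^3 contributes only a log r term and does not affect the order. ρ = 3.
Therefore ρ = 3.

Order ρ = 3.


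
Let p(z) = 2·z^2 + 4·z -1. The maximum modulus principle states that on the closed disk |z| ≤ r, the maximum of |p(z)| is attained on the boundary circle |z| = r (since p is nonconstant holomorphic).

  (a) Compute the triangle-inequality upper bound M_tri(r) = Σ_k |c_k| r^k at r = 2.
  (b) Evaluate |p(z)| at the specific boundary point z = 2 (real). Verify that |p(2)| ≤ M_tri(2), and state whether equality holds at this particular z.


Coefficients: c_0 = -1, c_1 = 4, c_2 = 2. Radius r = 2.
Part (a). Triangle bound: M_tri(r) = Σ_k |c_k| r^k
  = |-1|·2^0 + |4|·2^1 + |2|·2^2
  = 1 + 8 + 8 = 17.
This bounds M(r) := max_{|z|=r} |p(z)| from above; equality holds iff all terms c_k z^k can be made to align in phase at a single z on |z|=r.
Part (b). At z = 2 (real, on the circle |z| = r):
  p(2) = (-1)·2^0 + (4)·2^1 + (2)·2^2 = 15.
  |p(2)| = 15.
Check: |p(2)| = 15 ≤ 17 = M_tri(2). ✓ Equality does not hold at z = 2 (the coefficients have mixed signs, so the terms do not all align in phase there).

M_tri(2) = 17; |p(2)| = 15; equality at z=2: no.


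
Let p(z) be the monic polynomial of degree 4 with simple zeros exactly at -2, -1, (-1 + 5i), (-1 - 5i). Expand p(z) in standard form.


The polynomial is p(z) = ∏_{α ∈ S} (z − α), where S = {-2, -1, (-1 + 5i), (-1 - 5i)}.
Expanding the product yields: p(z) = z^4 + 5·z^3 + 34·z^2 + 82·z + 52.
Note conjugate pairs combine to real quadratics: (z − (-1+5i))(z − (-1−5i)) = z² + 2z + 26.
The resulting polynomial has degree 4 and real coefficients as required.

p(z) = z^4 + 5·z^3 + 34·z^2 + 82·z + 52.


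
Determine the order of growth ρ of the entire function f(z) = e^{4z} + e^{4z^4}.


Each summand is entire of order 1 and 4 respectively (as in the single-exponential case). The order of a sum is at most the max of the orders, so ρ ≤ 4. For the lower bound: on |z|=r choose arg z so that 4z^4 is real positive; then |e^{4z^4}| = e^{4r^4} while |e^{4z}| ≤ e^{4r^1} = o(e^{4r^4}). So |f| ≥ e^{4r^4}(1 − o(1)) and ρ ≥ 4. Hence ρ = max(1, 4) = 4.
Therefore ρ = 4.

Order ρ = 4.


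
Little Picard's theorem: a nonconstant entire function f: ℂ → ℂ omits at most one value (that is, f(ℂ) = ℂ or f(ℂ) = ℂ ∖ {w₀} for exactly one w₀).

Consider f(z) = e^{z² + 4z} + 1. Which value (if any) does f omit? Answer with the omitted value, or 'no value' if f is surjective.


Little Picard bounds the complement of f(ℂ) to at most one point.
The exponent g(z) = z² + 4z is a nonconstant polynomial, hence surjective onto ℂ. So e^{g(z)} takes every value in {e^w : w ∈ ℂ} = ℂ ∖ {0}. Adding 1 shifts the range to ℂ ∖ {1}. f omits exactly 1.

Omitted value: 1.


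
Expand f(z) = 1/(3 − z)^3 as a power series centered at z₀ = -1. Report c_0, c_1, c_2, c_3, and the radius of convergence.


Let w = z − z₀, so z = z₀ + w.
Then 3 − z = 3 − (z₀ + w) = (3 − z₀) − w = 4 − w.
f(z) = 1/(4 − w)^3 = (1/(4)^3) · (1 − w/(4))^{−3}.
By the binomial series (1−u)^{−3} = Σ_{n≥0} C(n+2, 2) u^n for |u|<1, with u = w/(4):
  c_n = C(n+2, 2) / (4)^(n+3).
  c_0 = 1/(4)^3 = 1/64.
  c_1 = 3/(4)^4 = 3/256.
  c_2 = 6/(4)^5 = 3/512.
  c_3 = 10/(4)^6 = 5/2048.
The series is valid for |w/d| < 1, i.e. |z − z₀| < |d|.
Radius of convergence: R = |3 − z₀| = |4| = 4 (distance from z₀ to the singularity z = 3).

c_0 = 1/64, c_1 = 3/256, c_2 = 3/512, c_3 = 5/2048; R = 4.


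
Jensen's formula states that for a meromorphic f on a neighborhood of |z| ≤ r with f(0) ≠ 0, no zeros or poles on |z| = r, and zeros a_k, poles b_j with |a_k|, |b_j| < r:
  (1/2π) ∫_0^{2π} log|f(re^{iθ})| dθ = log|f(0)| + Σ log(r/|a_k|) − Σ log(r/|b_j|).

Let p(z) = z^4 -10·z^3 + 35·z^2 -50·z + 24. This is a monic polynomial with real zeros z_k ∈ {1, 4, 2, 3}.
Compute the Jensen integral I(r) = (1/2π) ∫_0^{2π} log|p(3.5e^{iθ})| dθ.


Zeros: 1, 2, 3, 4; r = 3.5.
Inside |z| < r: 1, 2, 3. Outside (|z| ≥ r): 4.
p(0) = 24, so log|p(0)| = log(24) = 3.1781.
Apply Jensen: I(r) = log|p(0)| + Σ_k log(r/|z_k|), summed over zeros inside |z| < r.
  log(r/|z_k|) for z_k = 1: log(3.5/1) = 1.2528
  log(r/|z_k|) for z_k = 2: log(3.5/2) = 0.5596
  log(r/|z_k|) for z_k = 3: log(3.5/3) = 0.1542
  Outside zeros (4) contribute nothing to the Jensen sum.
Sum over inside zeros: 1.9665.
I(r) = log|p(0)| + (inside sum) = 3.1781 + 1.9665 = 5.1446.
Note: since some zeros are outside |z| ≤ r, the simplified n·log(r) form does NOT apply — only the inside zeros contribute.

I(r) ≈ 5.1446.


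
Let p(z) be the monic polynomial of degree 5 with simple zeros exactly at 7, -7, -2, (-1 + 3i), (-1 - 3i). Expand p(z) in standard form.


The polynomial is p(z) = ∏_{α ∈ S} (z − α), where S = {7, -7, -2, (-1 + 3i), (-1 - 3i)}.
Expanding the product yields: p(z) = z^5 + 4·z^4 -35·z^3 -176·z^2 -686·z -980.
Note conjugate pairs combine to real quadratics: (z − (-1+3i))(z − (-1−3i)) = z² + 2z + 10.
The resulting polynomial has degree 5 and real coefficients as required.

p(z) = z^5 + 4·z^4 -35·z^3 -176·z^2 -686·z -980.


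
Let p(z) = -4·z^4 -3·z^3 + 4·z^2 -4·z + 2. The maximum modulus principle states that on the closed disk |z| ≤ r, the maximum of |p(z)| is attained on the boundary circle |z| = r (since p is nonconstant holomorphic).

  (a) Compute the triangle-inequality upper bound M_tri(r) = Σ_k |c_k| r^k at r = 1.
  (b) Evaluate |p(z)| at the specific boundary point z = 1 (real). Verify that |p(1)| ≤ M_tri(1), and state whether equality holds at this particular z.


Coefficients: c_0 = 2, c_1 = -4, c_2 = 4, c_3 = -3, c_4 = -4. Radius r = 1.
Part (a). Triangle bound: M_tri(r) = Σ_k |c_k| r^k
  = |2|·1^0 + |-4|·1^1 + |4|·1^2 + |-3|·1^3 + |-4|·1^4
  = 2 + 4 + 4 + 3 + 4 = 17.
This bounds M(r) := max_{|z|=r} |p(z)| from above; equality holds iff all terms c_k z^k can be made to align in phase at a single z on |z|=r.
Part (b). At z = 1 (real, on the circle |z| = r):
  p(1) = (2)·1^0 + (-4)·1^1 + (4)·1^2 + (-3)·1^3 + (-4)·1^4 = -5.
  |p(1)| = 5.
Check: |p(1)| = 5 ≤ 17 = M_tri(1). ✓ Equality does not hold at z = 1 (the coefficients have mixed signs, so the terms do not all align in phase there).

M_tri(1) = 17; |p(1)| = 5; equality at z=1: no.


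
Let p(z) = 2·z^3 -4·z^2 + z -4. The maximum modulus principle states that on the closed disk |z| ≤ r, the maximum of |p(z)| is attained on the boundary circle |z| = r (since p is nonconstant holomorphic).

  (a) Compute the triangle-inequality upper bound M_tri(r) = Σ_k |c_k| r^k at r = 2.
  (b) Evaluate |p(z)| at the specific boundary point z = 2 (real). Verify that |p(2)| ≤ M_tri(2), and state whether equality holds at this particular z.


Coefficients: c_0 = -4, c_1 = 1, c_2 = -4, c_3 = 2. Radius r = 2.
Part (a). Triangle bound: M_tri(r) = Σ_k |c_k| r^k
  = |-4|·2^0 + |1|·2^1 + |-4|·2^2 + |2|·2^3
  = 4 + 2 + 16 + 16 = 38.
This bounds M(r) := max_{|z|=r} |p(z)| from above; equality holds iff all terms c_k z^k can be made to align in phase at a single z on |z|=r.
Part (b). At z = 2 (real, on the circle |z| = r):
  p(2) = (-4)·2^0 + (1)·2^1 + (-4)·2^2 + (2)·2^3 = -2.
  |p(2)| = 2.
Check: |p(2)| = 2 ≤ 38 = M_tri(2). ✓ Equality does not hold at z = 2 (the coefficients have mixed signs, so the terms do not all align in phase there).

M_tri(2) = 38; |p(2)| = 2; equality at z=2: no.


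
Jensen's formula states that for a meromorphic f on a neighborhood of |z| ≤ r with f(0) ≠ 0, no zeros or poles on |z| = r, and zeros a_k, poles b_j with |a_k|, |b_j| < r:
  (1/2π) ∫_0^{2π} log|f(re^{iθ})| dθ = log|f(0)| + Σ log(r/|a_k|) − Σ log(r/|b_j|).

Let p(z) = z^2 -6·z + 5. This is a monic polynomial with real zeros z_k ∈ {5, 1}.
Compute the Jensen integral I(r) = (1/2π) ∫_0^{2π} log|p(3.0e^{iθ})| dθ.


Zeros: 1, 5; r = 3.0.
Inside |z| < r: 1. Outside (|z| ≥ r): 5.
p(0) = 5, so log|p(0)| = log(5) = 1.6094.
Apply Jensen: I(r) = log|p(0)| + Σ_k log(r/|z_k|), summed over zeros inside |z| < r.
  log(r/|z_k|) for z_k = 1: log(3.0/1) = 1.0986
  Outside zeros (5) contribute nothing to the Jensen sum.
Sum over inside zeros: 1.0986.
I(r) = log|p(0)| + (inside sum) = 1.6094 + 1.0986 = 2.7081.
Note: since some zeros are outside |z| ≤ r, the simplified n·log(r) form does NOT apply — only the inside zeros contribute.

I(r) ≈ 2.7081.


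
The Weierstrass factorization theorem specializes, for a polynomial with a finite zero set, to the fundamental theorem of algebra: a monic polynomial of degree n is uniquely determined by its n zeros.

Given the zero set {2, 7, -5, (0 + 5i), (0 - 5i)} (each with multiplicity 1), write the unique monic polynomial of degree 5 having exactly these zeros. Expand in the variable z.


The polynomial is p(z) = ∏_{α ∈ S} (z − α), where S = {2, 7, -5, (0 + 5i), (0 - 5i)}.
Expanding the product yields: p(z) = z^5 -4·z^4 -6·z^3 -30·z^2 -775·z + 1750.
Note conjugate pairs combine to real quadratics: (z − (0+5i))(z − (0−5i)) = z² + 25.
The resulting polynomial has degree 5 and real coefficients as required.

p(z) = z^5 -4·z^4 -6·z^3 -30·z^2 -775·z + 1750.


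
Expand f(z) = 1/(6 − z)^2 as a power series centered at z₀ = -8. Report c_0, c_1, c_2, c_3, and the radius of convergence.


Let w = z − z₀, so z = z₀ + w.
Then 6 − z = 6 − (z₀ + w) = (6 − z₀) − w = 14 − w.
f(z) = 1/(14 − w)^2 = (1/(14)^2) · (1 − w/(14))^{−2}.
By the binomial series (1−u)^{−2} = Σ_{n≥0} C(n+1, 1) u^n for |u|<1, with u = w/(14):
  c_n = C(n+1, 1) / (14)^(n+2).
  c_0 = 1/(14)^2 = 1/196.
  c_1 = 2/(14)^3 = 1/1372.
  c_2 = 3/(14)^4 = 3/38416.
  c_3 = 4/(14)^5 = 1/134456.
The series is valid for |w/d| < 1, i.e. |z − z₀| < |d|.
Radius of convergence: R = |6 − z₀| = |14| = 14 (distance from z₀ to the singularity z = 6).

c_0 = 1/196, c_1 = 1/1372, c_2 = 3/38416, c_3 = 1/134456; R = 14.


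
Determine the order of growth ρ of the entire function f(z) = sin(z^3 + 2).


Write sin(w) = (e^{iw} ± e^{−iw})/(2 or 2i), so |sin(w)| ≤ e^{|w|}. With w = z^3 + 2, |w| ≤ 1r^3 + 2 on |z|=r, giving M(r) ≤ e^{1r^3 + 2} and ρ ≤ 3. For the lower bound, choose z on |z|=r with 1z^3 purely imaginary of modulus 1r^3; then |sin(z^3 + 2)| grows like e^{1r^3}/2, so ρ ≥ 3. Hence ρ = 3.
Therefore ρ = 3.

Order ρ = 3.


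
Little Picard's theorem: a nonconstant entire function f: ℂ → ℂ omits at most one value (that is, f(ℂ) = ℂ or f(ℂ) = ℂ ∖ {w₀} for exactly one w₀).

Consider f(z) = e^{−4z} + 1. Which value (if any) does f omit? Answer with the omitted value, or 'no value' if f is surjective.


Little Picard bounds the complement of f(ℂ) to at most one point.
e^{−4z} is never zero on ℂ, so 1·e^{−4z} takes every value in ℂ ∖ {0}. Adding 1 shifts the range to ℂ ∖ {1}. Thus f omits exactly the value 1.

Omitted value: 1.


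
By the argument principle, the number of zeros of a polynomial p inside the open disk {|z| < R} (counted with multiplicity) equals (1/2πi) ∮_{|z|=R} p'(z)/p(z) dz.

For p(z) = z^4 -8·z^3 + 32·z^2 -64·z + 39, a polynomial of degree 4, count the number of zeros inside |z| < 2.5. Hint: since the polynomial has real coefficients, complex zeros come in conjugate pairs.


The zeros of p are: 3, 1, (2 + 3i), (2 - 3i).
Their magnitudes are: 3, 1, 3.606, 3.606.
Zeros with |z| < R = 2.5: 1.
Count = 1.
By the argument principle, (1/2πi) ∮_{|z|=R} p'(z)/p(z) dz equals exactly this count.

Number of zeros inside |z| < 2.5: 1.


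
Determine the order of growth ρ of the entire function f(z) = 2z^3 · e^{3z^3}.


M(r) = max_{|z|=r} |2|·|z|^3·|e^{3z^3}| = 2·r^3 · e^{3r^3} (the factors attain their maxima compatibly on |z|=r). Then log M(r) = log 2 + 3·log r + 3r^3, dominated by the last term, so log log M(r) ~ 3·log r. The polynomial factor 2z^3 contributes only a log r term and does not affect the order. ρ = 3.
Therefore ρ = 3.

Order ρ = 3.


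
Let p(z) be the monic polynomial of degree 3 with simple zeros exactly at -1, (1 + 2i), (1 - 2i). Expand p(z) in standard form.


The polynomial is p(z) = ∏_{α ∈ S} (z − α), where S = {-1, (1 + 2i), (1 - 2i)}.
Expanding the product yields: p(z) = z^3 -z^2 + 3·z + 5.
Note conjugate pairs combine to real quadratics: (z − (1+2i))(z − (1−2i)) = z² − 2z + 5.
The resulting polynomial has degree 3 and real coefficients as required.

p(z) = z^3 -z^2 + 3·z + 5.


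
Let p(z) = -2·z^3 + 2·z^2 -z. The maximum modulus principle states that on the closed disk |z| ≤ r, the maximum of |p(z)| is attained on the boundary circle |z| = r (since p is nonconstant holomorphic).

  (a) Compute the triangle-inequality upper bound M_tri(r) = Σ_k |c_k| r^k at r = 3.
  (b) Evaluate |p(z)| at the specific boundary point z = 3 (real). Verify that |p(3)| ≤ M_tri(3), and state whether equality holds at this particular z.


Coefficients: c_0 = 0, c_1 = -1, c_2 = 2, c_3 = -2. Radius r = 3.
Part (a). Triangle bound: M_tri(r) = Σ_k |c_k| r^k
  = |0|·3^0 + |-1|·3^1 + |2|·3^2 + |-2|·3^3
  = 0 + 3 + 18 + 54 = 75.
This bounds M(r) := max_{|z|=r} |p(z)| from above; equality holds iff all terms c_k z^k can be made to align in phase at a single z on |z|=r.
Part (b). At z = 3 (real, on the circle |z| = r):
  p(3) = (0)·3^0 + (-1)·3^1 + (2)·3^2 + (-2)·3^3 = -39.
  |p(3)| = 39.
Check: |p(3)| = 39 ≤ 75 = M_tri(3). ✓ Equality does not hold at z = 3 (the coefficients have mixed signs, so the terms do not all align in phase there).

M_tri(3) = 75; |p(3)| = 39; equality at z=3: no.


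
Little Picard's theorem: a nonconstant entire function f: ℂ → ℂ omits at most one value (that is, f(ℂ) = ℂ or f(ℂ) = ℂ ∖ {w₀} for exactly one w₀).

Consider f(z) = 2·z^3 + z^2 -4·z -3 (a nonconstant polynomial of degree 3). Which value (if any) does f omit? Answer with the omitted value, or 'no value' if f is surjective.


Little Picard bounds the complement of f(ℂ) to at most one point.
For every w ∈ ℂ, the equation p(z) − w = 0 is a nonconstant polynomial in z and hence has at least one root by the fundamental theorem of algebra. So p is surjective onto ℂ, omitting no value.

Omitted value: no value.


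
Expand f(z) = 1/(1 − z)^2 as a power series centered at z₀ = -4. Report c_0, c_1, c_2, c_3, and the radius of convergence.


Let w = z − z₀, so z = z₀ + w.
Then 1 − z = 1 − (z₀ + w) = (1 − z₀) − w = 5 − w.
f(z) = 1/(5 − w)^2 = (1/(5)^2) · (1 − w/(5))^{−2}.
By the binomial series (1−u)^{−2} = Σ_{n≥0} C(n+1, 1) u^n for |u|<1, with u = w/(5):
  c_n = C(n+1, 1) / (5)^(n+2).
  c_0 = 1/(5)^2 = 1/25.
  c_1 = 2/(5)^3 = 2/125.
  c_2 = 3/(5)^4 = 3/625.
  c_3 = 4/(5)^5 = 4/3125.
The series is valid for |w/d| < 1, i.e. |z − z₀| < |d|.
Radius of convergence: R = |1 − z₀| = |5| = 5 (distance from z₀ to the singularity z = 1).

c_0 = 1/25, c_1 = 2/125, c_2 = 3/625, c_3 = 4/3125; R = 5.


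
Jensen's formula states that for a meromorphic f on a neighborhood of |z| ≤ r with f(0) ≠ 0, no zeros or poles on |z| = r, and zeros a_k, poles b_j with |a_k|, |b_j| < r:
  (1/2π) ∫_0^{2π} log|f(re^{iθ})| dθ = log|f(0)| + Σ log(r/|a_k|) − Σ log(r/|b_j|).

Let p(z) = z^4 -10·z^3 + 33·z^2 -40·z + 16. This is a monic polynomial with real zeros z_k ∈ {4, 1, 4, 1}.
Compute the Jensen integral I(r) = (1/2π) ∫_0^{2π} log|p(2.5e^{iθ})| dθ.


Zeros: 1, 1, 4, 4; r = 2.5.
Inside |z| < r: 1, 1. Outside (|z| ≥ r): 4, 4.
p(0) = 16, so log|p(0)| = log(16) = 2.7726.
Apply Jensen: I(r) = log|p(0)| + Σ_k log(r/|z_k|), summed over zeros inside |z| < r.
  log(r/|z_k|) for z_k = 1: log(2.5/1) = 0.9163
  log(r/|z_k|) for z_k = 1: log(2.5/1) = 0.9163
  Outside zeros (4, 4) contribute nothing to the Jensen sum.
Sum over inside zeros: 1.8326.
I(r) = log|p(0)| + (inside sum) = 2.7726 + 1.8326 = 4.6052.
Note: since some zeros are outside |z| ≤ r, the simplified n·log(r) form does NOT apply — only the inside zeros contribute.

I(r) ≈ 4.6052.


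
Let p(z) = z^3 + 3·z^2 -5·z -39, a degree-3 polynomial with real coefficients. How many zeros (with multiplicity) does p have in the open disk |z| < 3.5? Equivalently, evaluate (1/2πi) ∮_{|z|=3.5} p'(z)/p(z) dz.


The zeros of p are: (-3 + 2i), (-3 - 2i), 3.
Their magnitudes are: 3.606, 3.606, 3.
Zeros with |z| < R = 3.5: 3.
Count = 1.
By the argument principle, (1/2πi) ∮_{|z|=R} p'(z)/p(z) dz equals exactly this count.

Number of zeros inside |z| < 3.5: 1.


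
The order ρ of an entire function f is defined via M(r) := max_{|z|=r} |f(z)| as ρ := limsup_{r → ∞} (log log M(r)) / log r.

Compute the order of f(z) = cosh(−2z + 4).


cosh(w) is a linear combination of e^{iw} and e^{−iw} (or e^w, e^{−w} in the hyperbolic case), so |cosh(w)| ≤ e^{|w|}. With w = −2z + 4, |w| ≤ 2|z| + 4 = 2r + 4 on |z| = r, giving M(r) ≤ e^{2r + 4}, so ρ ≤ 1. On a suitable ray (z = it for sin/cos; z = t for sinh/cosh, t real → ∞), |cosh(−2z + 4)| grows like e^{2|t|}/2, so ρ ≥ 1. Hence ρ = 1.
Therefore ρ = 1.

Order ρ = 1.


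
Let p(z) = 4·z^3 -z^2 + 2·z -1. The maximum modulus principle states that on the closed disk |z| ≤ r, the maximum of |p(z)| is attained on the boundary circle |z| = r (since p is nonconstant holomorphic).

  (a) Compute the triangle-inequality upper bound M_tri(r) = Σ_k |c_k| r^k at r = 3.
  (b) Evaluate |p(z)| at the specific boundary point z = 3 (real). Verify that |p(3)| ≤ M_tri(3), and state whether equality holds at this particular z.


Coefficients: c_0 = -1, c_1 = 2, c_2 = -1, c_3 = 4. Radius r = 3.
Part (a). Triangle bound: M_tri(r) = Σ_k |c_k| r^k
  = |-1|·3^0 + |2|·3^1 + |-1|·3^2 + |4|·3^3
  = 1 + 6 + 9 + 108 = 124.
This bounds M(r) := max_{|z|=r} |p(z)| from above; equality holds iff all terms c_k z^k can be made to align in phase at a single z on |z|=r.
Part (b). At z = 3 (real, on the circle |z| = r):
  p(3) = (-1)·3^0 + (2)·3^1 + (-1)·3^2 + (4)·3^3 = 104.
  |p(3)| = 104.
Check: |p(3)| = 104 ≤ 124 = M_tri(3). ✓ Equality does not hold at z = 3 (the coefficients have mixed signs, so the terms do not all align in phase there).

M_tri(3) = 124; |p(3)| = 104; equality at z=3: no.


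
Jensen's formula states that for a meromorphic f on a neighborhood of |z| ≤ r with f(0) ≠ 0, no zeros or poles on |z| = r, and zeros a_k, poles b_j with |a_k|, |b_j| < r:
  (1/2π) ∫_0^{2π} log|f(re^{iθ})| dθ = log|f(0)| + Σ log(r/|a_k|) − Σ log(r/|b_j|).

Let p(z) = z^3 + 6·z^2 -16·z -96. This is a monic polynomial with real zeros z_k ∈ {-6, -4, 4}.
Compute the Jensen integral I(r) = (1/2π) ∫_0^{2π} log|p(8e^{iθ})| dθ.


Zeros: -6, -4, 4; r = 8.
Inside |z| < r: -6, -4, 4. Outside (|z| ≥ r): ∅.
p(0) = -96, so log|p(0)| = log(96) = 4.5643.
Apply Jensen: I(r) = log|p(0)| + Σ_k log(r/|z_k|), summed over zeros inside |z| < r.
  log(r/|z_k|) for z_k = -6: log(8/6) = 0.2877
  log(r/|z_k|) for z_k = -4: log(8/4) = 0.6931
  log(r/|z_k|) for z_k = 4: log(8/4) = 0.6931
Sum over inside zeros: 1.6740.
I(r) = log|p(0)| + (inside sum) = 4.5643 + 1.6740 = 6.2383.
Closed form (all zeros inside, monic): I(r) = n·log(r) = 3·log(8) = 6.2383. ✓

I(r) ≈ 6.2383.


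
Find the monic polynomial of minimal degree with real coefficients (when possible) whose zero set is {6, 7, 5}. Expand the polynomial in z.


The polynomial is p(z) = ∏_{α ∈ S} (z − α), where S = {6, 7, 5}.
Expanding the product yields: p(z) = z^3 -18·z^2 + 107·z -210.
The resulting polynomial has degree 3 and real coefficients as required.

p(z) = z^3 -18·z^2 + 107·z -210.


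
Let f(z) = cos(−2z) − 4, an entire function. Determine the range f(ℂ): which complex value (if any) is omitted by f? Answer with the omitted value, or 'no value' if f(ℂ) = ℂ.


Little Picard bounds the complement of f(ℂ) to at most one point.
cos is entire and surjective onto ℂ: for every w ∈ ℂ, cos(ζ) = w has a solution ζ ∈ ℂ (e.g., via the complex inverse arccos). With ζ = −2z this gives z = ζ/(-2). Then 1·cos(−2z) takes every value in 1·ℂ = ℂ, and adding -4 is a bijection of ℂ. So f is surjective and omits no value. (Note: only on the real line is cos bounded by [−1, 1].)

Omitted value: no value.


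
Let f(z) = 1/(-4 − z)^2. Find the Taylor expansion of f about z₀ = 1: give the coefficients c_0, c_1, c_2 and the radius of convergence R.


Let w = z − z₀, so z = z₀ + w.
Then -4 − z = -4 − (z₀ + w) = (-4 − z₀) − w = -5 − w.
f(z) = 1/(-5 − w)^2 = (1/(-5)^2) · (1 − w/(-5))^{−2}.
By the binomial series (1−u)^{−2} = Σ_{n≥0} C(n+1, 1) u^n for |u|<1, with u = w/(-5):
  c_n = C(n+1, 1) / (-5)^(n+2).
  c_0 = 1/(-5)^2 = 1/25.
  c_1 = 2/(-5)^3 = -2/125.
  c_2 = 3/(-5)^4 = 3/625.
The series is valid for |w/d| < 1, i.e. |z − z₀| < |d|.
Radius of convergence: R = |-4 − z₀| = |-5| = 5 (distance from z₀ to the singularity z = -4).

c_0 = 1/25, c_1 = -2/125, c_2 = 3/625; R = 5.


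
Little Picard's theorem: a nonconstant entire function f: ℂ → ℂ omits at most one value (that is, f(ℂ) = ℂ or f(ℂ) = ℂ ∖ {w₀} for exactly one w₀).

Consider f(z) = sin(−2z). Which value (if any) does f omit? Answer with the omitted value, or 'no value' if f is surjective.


Little Picard bounds the complement of f(ℂ) to at most one point.
sin is entire and surjective onto ℂ: for every w ∈ ℂ, sin(ζ) = w has a solution ζ ∈ ℂ (e.g., via the complex inverse arcsin). With ζ = −2z this gives z = ζ/(-2). Then 1·sin(−2z) takes every value in 1·ℂ = ℂ, and adding 0 is a bijection of ℂ. So f is surjective and omits no value. (Note: only on the real line is sin bounded by [−1, 1].)

Omitted value: no value.


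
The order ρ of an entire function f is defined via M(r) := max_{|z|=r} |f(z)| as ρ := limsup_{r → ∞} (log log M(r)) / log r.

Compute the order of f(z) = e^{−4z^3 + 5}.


|e^{−4z^3 + 5}| = e^{Re(-4·z^3) + 5} ≤ e^{4|z|^3 + 5} = e^{4r^3 + 5} on |z| = r, so ρ ≤ 3. Choosing z on |z|=r so that -4·z^3 is real positive (always possible by picking arg z appropriately) gives |f(z)| = e^{4r^3 + 5}, matching the bound. The additive constant 5 does not affect log log M(r) ~ 3·log r. Hence ρ = 3.
Therefore ρ = 3.

Order ρ = 3.


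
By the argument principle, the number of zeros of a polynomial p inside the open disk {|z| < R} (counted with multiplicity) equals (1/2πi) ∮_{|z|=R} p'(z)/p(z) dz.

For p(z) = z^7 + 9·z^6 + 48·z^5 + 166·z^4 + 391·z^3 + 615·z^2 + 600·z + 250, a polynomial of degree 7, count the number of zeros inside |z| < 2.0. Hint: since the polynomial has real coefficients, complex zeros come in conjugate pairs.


The zeros of p are: -1, (-1 + 3i), (-1 - 3i), (-1 + 2i), (-1 - 2i), (-2 + 1i), (-2 - 1i).
Their magnitudes are: 1, 3.162, 3.162, 2.236, 2.236, 2.236, 2.236.
Zeros with |z| < R = 2.0: -1.
Count = 1.
By the argument principle, (1/2πi) ∮_{|z|=R} p'(z)/p(z) dz equals exactly this count.

Number of zeros inside |z| < 2.0: 1.


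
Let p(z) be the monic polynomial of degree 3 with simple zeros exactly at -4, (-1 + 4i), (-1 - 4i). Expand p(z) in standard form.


The polynomial is p(z) = ∏_{α ∈ S} (z − α), where S = {-4, (-1 + 4i), (-1 - 4i)}.
Expanding the product yields: p(z) = z^3 + 6·z^2 + 25·z + 68.
Note conjugate pairs combine to real quadratics: (z − (-1+4i))(z − (-1−4i)) = z² + 2z + 17.
The resulting polynomial has degree 3 and real coefficients as required.

p(z) = z^3 + 6·z^2 + 25·z + 68.


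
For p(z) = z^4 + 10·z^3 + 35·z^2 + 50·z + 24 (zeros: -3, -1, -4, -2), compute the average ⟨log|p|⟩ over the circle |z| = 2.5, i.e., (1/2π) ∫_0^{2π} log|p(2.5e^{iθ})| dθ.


Zeros: -4, -3, -2, -1; r = 2.5.
Inside |z| < r: -2, -1. Outside (|z| ≥ r): -4, -3.
p(0) = 24, so log|p(0)| = log(24) = 3.1781.
Apply Jensen: I(r) = log|p(0)| + Σ_k log(r/|z_k|), summed over zeros inside |z| < r.
  log(r/|z_k|) for z_k = -1: log(2.5/1) = 0.9163
  log(r/|z_k|) for z_k = -2: log(2.5/2) = 0.2231
  Outside zeros (-4, -3) contribute nothing to the Jensen sum.
Sum over inside zeros: 1.1394.
I(r) = log|p(0)| + (inside sum) = 3.1781 + 1.1394 = 4.3175.
Note: since some zeros are outside |z| ≤ r, the simplified n·log(r) form does NOT apply — only the inside zeros contribute.

I(r) ≈ 4.3175.


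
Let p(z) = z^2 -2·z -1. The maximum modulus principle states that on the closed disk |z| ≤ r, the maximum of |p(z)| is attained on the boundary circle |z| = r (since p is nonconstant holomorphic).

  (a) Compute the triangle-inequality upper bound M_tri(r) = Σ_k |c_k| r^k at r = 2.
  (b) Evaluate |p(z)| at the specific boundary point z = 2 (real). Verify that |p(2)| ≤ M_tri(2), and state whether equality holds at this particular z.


Coefficients: c_0 = -1, c_1 = -2, c_2 = 1. Radius r = 2.
Part (a). Triangle bound: M_tri(r) = Σ_k |c_k| r^k
  = |-1|·2^0 + |-2|·2^1 + |1|·2^2
  = 1 + 4 + 4 = 9.
This bounds M(r) := max_{|z|=r} |p(z)| from above; equality holds iff all terms c_k z^k can be made to align in phase at a single z on |z|=r.
Part (b). At z = 2 (real, on the circle |z| = r):
  p(2) = (-1)·2^0 + (-2)·2^1 + (1)·2^2 = -1.
  |p(2)| = 1.
Check: |p(2)| = 1 ≤ 9 = M_tri(2). ✓ Equality does not hold at z = 2 (the coefficients have mixed signs, so the terms do not all align in phase there).

M_tri(2) = 9; |p(2)| = 1; equality at z=2: no.


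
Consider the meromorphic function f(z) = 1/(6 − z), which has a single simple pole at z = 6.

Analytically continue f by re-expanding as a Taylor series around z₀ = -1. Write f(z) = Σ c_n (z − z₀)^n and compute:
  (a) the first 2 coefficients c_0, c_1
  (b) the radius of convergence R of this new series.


Let w = z − z₀, so z = z₀ + w.
Then 6 − z = 6 − (z₀ + w) = (6 − z₀) − w = 7 − w.
f(z) = 1/(7 − w) = (1/(7)) · 1/(1 − w/(7)) = Σ_{n≥0} w^n / (7)^(n+1).
So c_n = 1/(7)^(n+1):
  c_0 = 1/(7)^1 = 1/7.
  c_1 = 1/(7)^2 = 1/49.
The series is valid for |w/d| < 1, i.e. |z − z₀| < |d|.
Radius of convergence: R = |6 − z₀| = |7| = 7 (distance from z₀ to the singularity z = 6).

c_0 = 1/7, c_1 = 1/49; R = 7.


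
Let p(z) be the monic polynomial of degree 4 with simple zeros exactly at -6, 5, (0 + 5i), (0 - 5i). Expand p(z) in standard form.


The polynomial is p(z) = ∏_{α ∈ S} (z − α), where S = {-6, 5, (0 + 5i), (0 - 5i)}.
Expanding the product yields: p(z) = z^4 + z^3 -5·z^2 + 25·z -750.
Note conjugate pairs combine to real quadratics: (z − (0+5i))(z − (0−5i)) = z² + 25.
The resulting polynomial has degree 4 and real coefficients as required.

p(z) = z^4 + z^3 -5·z^2 + 25·z -750.


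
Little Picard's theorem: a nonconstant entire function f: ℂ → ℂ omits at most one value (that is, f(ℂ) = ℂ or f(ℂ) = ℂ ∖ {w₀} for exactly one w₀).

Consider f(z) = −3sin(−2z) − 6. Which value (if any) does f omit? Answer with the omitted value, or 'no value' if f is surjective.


Little Picard bounds the complement of f(ℂ) to at most one point.
sin is entire and surjective onto ℂ: for every w ∈ ℂ, sin(ζ) = w has a solution ζ ∈ ℂ (e.g., via the complex inverse arcsin). With ζ = −2z this gives z = ζ/(-2). Then -3·sin(−2z) takes every value in -3·ℂ = ℂ, and adding -6 is a bijection of ℂ. So f is surjective and omits no value. (Note: only on the real line is sin bounded by [−1, 1].)

Omitted value: no value.


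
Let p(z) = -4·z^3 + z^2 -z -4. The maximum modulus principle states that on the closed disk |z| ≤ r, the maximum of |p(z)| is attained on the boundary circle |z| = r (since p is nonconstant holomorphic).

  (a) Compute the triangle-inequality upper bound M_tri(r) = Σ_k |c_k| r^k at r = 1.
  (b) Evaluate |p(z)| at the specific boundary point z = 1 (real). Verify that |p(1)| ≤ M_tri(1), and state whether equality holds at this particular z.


Coefficients: c_0 = -4, c_1 = -1, c_2 = 1, c_3 = -4. Radius r = 1.
Part (a). Triangle bound: M_tri(r) = Σ_k |c_k| r^k
  = |-4|·1^0 + |-1|·1^1 + |1|·1^2 + |-4|·1^3
  = 4 + 1 + 1 + 4 = 10.
This bounds M(r) := max_{|z|=r} |p(z)| from above; equality holds iff all terms c_k z^k can be made to align in phase at a single z on |z|=r.
Part (b). At z = 1 (real, on the circle |z| = r):
  p(1) = (-4)·1^0 + (-1)·1^1 + (1)·1^2 + (-4)·1^3 = -8.
  |p(1)| = 8.
Check: |p(1)| = 8 ≤ 10 = M_tri(1). ✓ Equality does not hold at z = 1 (the coefficients have mixed signs, so the terms do not all align in phase there).

M_tri(1) = 10; |p(1)| = 8; equality at z=1: no.


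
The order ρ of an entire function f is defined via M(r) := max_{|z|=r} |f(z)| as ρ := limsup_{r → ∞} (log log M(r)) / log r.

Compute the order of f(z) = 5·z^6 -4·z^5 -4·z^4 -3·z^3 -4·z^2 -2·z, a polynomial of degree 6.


|f(z)| ≤ Σ|c_k|·r^k = O(r^6) as r → ∞. Polynomial growth is O(e^{r^ε}) for every ε > 0 (since r^6/e^{r^ε} → 0), so ρ ≤ ε for all ε > 0, i.e. ρ = 0. Every nonconstant polynomial has order 0.
Therefore ρ = 0.

Order ρ = 0.


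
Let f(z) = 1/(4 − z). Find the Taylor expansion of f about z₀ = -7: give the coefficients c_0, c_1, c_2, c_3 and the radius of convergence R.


Let w = z − z₀, so z = z₀ + w.
Then 4 − z = 4 − (z₀ + w) = (4 − z₀) − w = 11 − w.
f(z) = 1/(11 − w) = (1/(11)) · 1/(1 − w/(11)) = Σ_{n≥0} w^n / (11)^(n+1).
So c_n = 1/(11)^(n+1):
  c_0 = 1/(11)^1 = 1/11.
  c_1 = 1/(11)^2 = 1/121.
  c_2 = 1/(11)^3 = 1/1331.
  c_3 = 1/(11)^4 = 1/14641.
The series is valid for |w/d| < 1, i.e. |z − z₀| < |d|.
Radius of convergence: R = |4 − z₀| = |11| = 11 (distance from z₀ to the singularity z = 4).

c_0 = 1/11, c_1 = 1/121, c_2 = 1/1331, c_3 = 1/14641; R = 11.


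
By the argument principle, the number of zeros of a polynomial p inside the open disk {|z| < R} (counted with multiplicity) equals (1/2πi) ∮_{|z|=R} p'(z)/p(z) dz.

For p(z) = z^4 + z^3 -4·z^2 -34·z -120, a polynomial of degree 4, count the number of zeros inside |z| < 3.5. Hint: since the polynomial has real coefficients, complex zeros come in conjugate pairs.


The zeros of p are: 4, -3, (-1 + 3i), (-1 - 3i).
Their magnitudes are: 4, 3, 3.162, 3.162.
Zeros with |z| < R = 3.5: -3, (-1 + 3i), (-1 - 3i).
Count = 3.
By the argument principle, (1/2πi) ∮_{|z|=R} p'(z)/p(z) dz equals exactly this count.

Number of zeros inside |z| < 3.5: 3.


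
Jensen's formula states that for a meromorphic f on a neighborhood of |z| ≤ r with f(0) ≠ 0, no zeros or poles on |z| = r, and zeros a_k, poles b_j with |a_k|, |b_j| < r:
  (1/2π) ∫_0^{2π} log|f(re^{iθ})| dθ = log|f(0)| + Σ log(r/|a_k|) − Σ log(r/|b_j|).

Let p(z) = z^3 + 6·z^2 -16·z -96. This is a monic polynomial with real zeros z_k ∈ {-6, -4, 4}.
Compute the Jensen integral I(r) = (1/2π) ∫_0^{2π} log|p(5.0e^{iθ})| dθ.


Zeros: -6, -4, 4; r = 5.0.
Inside |z| < r: -4, 4. Outside (|z| ≥ r): -6.
p(0) = -96, so log|p(0)| = log(96) = 4.5643.
Apply Jensen: I(r) = log|p(0)| + Σ_k log(r/|z_k|), summed over zeros inside |z| < r.
  log(r/|z_k|) for z_k = -4: log(5.0/4) = 0.2231
  log(r/|z_k|) for z_k = 4: log(5.0/4) = 0.2231
  Outside zeros (-6) contribute nothing to the Jensen sum.
Sum over inside zeros: 0.4463.
I(r) = log|p(0)| + (inside sum) = 4.5643 + 0.4463 = 5.0106.
Note: since some zeros are outside |z| ≤ r, the simplified n·log(r) form does NOT apply — only the inside zeros contribute.

I(r) ≈ 5.0106.


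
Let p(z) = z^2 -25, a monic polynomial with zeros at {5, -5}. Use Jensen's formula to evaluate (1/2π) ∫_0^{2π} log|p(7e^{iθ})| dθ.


Zeros: -5, 5; r = 7.
Inside |z| < r: -5, 5. Outside (|z| ≥ r): ∅.
p(0) = -25, so log|p(0)| = log(25) = 3.2189.
Apply Jensen: I(r) = log|p(0)| + Σ_k log(r/|z_k|), summed over zeros inside |z| < r.
  log(r/|z_k|) for z_k = 5: log(7/5) = 0.3365
  log(r/|z_k|) for z_k = -5: log(7/5) = 0.3365
Sum over inside zeros: 0.6729.
I(r) = log|p(0)| + (inside sum) = 3.2189 + 0.6729 = 3.8918.
Closed form (all zeros inside, monic): I(r) = n·log(r) = 2·log(7) = 3.8918. ✓

I(r) ≈ 3.8918.


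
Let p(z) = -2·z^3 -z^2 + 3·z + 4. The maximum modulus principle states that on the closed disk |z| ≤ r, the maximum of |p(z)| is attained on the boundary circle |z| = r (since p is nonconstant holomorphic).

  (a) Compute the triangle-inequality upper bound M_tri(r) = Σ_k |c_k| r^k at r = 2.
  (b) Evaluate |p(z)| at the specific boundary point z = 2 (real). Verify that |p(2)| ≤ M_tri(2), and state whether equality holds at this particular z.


Coefficients: c_0 = 4, c_1 = 3, c_2 = -1, c_3 = -2. Radius r = 2.
Part (a). Triangle bound: M_tri(r) = Σ_k |c_k| r^k
  = |4|·2^0 + |3|·2^1 + |-1|·2^2 + |-2|·2^3
  = 4 + 6 + 4 + 16 = 30.
This bounds M(r) := max_{|z|=r} |p(z)| from above; equality holds iff all terms c_k z^k can be made to align in phase at a single z on |z|=r.
Part (b). At z = 2 (real, on the circle |z| = r):
  p(2) = (4)·2^0 + (3)·2^1 + (-1)·2^2 + (-2)·2^3 = -10.
  |p(2)| = 10.
Check: |p(2)| = 10 ≤ 30 = M_tri(2). ✓ Equality does not hold at z = 2 (the coefficients have mixed signs, so the terms do not all align in phase there).

M_tri(2) = 30; |p(2)| = 10; equality at z=2: no.
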